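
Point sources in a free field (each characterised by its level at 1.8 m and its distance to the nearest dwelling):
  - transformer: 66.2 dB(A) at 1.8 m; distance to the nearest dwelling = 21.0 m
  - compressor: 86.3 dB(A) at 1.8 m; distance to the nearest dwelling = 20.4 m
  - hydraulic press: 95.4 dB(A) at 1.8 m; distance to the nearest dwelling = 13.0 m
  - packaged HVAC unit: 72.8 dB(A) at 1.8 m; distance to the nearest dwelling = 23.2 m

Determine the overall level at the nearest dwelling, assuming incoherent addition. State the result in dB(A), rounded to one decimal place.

Propagate each source to the receiver with L = L_ref − 20·log₁₀(r/r_ref), then add intensities.
transformer: 66.2 − 20·log₁₀(21.0/1.8) = 66.2 − 21.34 = 44.86 dB(A).
compressor: 86.3 − 20·log₁₀(20.4/1.8) = 86.3 − 21.09 = 65.21 dB(A).
hydraulic press: 95.4 − 20·log₁₀(13.0/1.8) = 95.4 − 17.17 = 78.23 dB(A).
packaged HVAC unit: 72.8 − 20·log₁₀(23.2/1.8) = 72.8 − 22.20 = 50.60 dB(A).
Σ 10^(L/10) = 6.994e+07 → L_total = 10·log₁₀(6.994e+07) = 78.45 dB(A).

78.4 dB(A)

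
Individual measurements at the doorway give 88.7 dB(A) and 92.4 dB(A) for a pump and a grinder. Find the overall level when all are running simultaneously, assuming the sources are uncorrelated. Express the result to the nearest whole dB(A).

94 dB(A)

For uncorrelated sources the intensities add, so convert each level to linear form, sum, and take 10·log₁₀ of the total.
Σ 10^(L/10) = 10^(88.7/10) + 10^(92.4/10) = 2.479e+09.
L_total = 10·log₁₀(2.479e+09) = 93.94 dB(A).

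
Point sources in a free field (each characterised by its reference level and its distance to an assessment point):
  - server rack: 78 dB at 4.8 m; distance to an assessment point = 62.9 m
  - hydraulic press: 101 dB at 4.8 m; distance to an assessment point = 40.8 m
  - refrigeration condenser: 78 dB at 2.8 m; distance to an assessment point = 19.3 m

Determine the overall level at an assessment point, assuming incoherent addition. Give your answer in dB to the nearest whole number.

First find each source's level at the receiver (point-source: −20·log₁₀(r/r_ref)), then combine on an intensity basis.
server rack: 78 − 20·log₁₀(62.9/4.8) = 78 − 22.35 = 55.65 dB.
hydraulic press: 101 − 20·log₁₀(40.8/4.8) = 101 − 18.59 = 82.41 dB.
refrigeration condenser: 78 − 20·log₁₀(19.3/2.8) = 78 − 16.77 = 61.23 dB.
Σ 10^(L/10) = 1.759e+08 → L_total = 10·log₁₀(1.759e+08) = 82.45 dB.

82 dB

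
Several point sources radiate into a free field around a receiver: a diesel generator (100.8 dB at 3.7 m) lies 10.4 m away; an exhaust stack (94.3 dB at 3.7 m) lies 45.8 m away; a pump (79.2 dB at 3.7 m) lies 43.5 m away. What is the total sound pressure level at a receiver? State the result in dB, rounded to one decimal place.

First find each source's level at the receiver (point-source: −20·log₁₀(r/r_ref)), then combine on an intensity basis.
diesel generator: 100.8 − 20·log₁₀(10.4/3.7) = 100.8 − 8.98 = 91.82 dB.
exhaust stack: 94.3 − 20·log₁₀(45.8/3.7) = 94.3 − 21.85 = 72.45 dB.
pump: 79.2 − 20·log₁₀(43.5/3.7) = 79.2 − 21.41 = 57.79 dB.
Σ 10^(L/10) = 1.540e+09 → L_total = 10·log₁₀(1.540e+09) = 91.87 dB.

91.9 dB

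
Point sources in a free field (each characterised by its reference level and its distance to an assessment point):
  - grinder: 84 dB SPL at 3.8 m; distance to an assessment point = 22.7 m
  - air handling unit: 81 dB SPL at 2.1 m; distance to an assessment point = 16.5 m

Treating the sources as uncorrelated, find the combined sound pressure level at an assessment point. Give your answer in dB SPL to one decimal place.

69.6 dB SPL

Propagate each source to the receiver with L = L_ref − 20·log₁₀(r/r_ref), then add intensities.
grinder: 84 − 20·log₁₀(22.7/3.8) = 84 − 15.52 = 68.48 dB SPL.
air handling unit: 81 − 20·log₁₀(16.5/2.1) = 81 − 17.91 = 63.09 dB SPL.
Σ 10^(L/10) = 9.078e+06 → L_total = 10·log₁₀(9.078e+06) = 69.58 dB SPL.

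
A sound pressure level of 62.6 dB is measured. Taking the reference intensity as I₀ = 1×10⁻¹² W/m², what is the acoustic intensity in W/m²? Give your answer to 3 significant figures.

1.82e-06 W/m²

L = 10·log₁₀(I/I₀) ⇒ I = I₀·10^(L/10) = 10⁻¹² × 10^6.26.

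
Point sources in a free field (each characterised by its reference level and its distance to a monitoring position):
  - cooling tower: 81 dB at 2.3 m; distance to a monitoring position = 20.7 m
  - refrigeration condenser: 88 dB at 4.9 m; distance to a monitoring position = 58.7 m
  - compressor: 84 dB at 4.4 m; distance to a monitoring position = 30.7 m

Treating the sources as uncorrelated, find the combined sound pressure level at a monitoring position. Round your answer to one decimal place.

First find each source's level at the receiver (point-source: −20·log₁₀(r/r_ref)), then combine on an intensity basis.
cooling tower: 81 − 20·log₁₀(20.7/2.3) = 81 − 19.08 = 61.92 dB.
refrigeration condenser: 88 − 20·log₁₀(58.7/4.9) = 88 − 21.57 = 66.43 dB.
compressor: 84 − 20·log₁₀(30.7/4.4) = 84 − 16.87 = 67.13 dB.
Σ 10^(L/10) = 1.111e+07 → L_total = 10·log₁₀(1.111e+07) = 70.46 dB.

70.5 dB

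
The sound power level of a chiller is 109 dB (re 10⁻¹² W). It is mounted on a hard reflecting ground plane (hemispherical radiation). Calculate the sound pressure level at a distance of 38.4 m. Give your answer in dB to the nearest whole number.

L_p = L_w − 10·log₁₀(2π·r²) with r = 38.4 m.
2π·r² = 9265 m², 10·log₁₀ of that is 39.668 dB.
L_p = 109 − 39.668 = 69.33 dB.

69 dB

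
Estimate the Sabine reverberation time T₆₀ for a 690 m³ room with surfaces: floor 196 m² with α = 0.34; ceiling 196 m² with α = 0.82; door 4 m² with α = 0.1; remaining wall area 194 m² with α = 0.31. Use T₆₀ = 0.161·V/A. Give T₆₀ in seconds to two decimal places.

0.39 s

A = Σ Sᵢαᵢ = 196·0.34 + 196·0.82 + 4·0.1 + 194·0.31 = 287.90 m².
T₆₀ = 0.161·V/A = 0.161·690/287.90 = 0.386 s.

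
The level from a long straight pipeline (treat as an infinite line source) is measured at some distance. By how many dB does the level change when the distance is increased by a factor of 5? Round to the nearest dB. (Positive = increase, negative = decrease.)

A line source loses 3 dB per doubling of distance; generally ΔL = −10·log₁₀(r₂/r₁).
ΔL = −10·log₁₀(5) = -6.99 dB.

-7 dB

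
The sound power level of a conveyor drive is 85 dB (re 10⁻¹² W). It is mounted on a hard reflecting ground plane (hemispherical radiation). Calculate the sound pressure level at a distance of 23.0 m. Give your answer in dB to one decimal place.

L_p = L_w − 10·log₁₀(2π·r²) with r = 23.0 m.
2π·r² = 3324 m², 10·log₁₀ of that is 35.216 dB.
L_p = 85 − 35.216 = 49.78 dB.

49.8 dB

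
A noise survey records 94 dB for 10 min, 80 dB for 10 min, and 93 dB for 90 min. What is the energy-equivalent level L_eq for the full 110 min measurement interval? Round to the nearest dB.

L_eq = 10·log₁₀[(1/T)·Σ tᵢ·10^(Lᵢ/10)] with T = 110 min.
Σ tᵢ·10^(Lᵢ/10) = 10·10^(94/10) + 10·10^(80/10) + 90·10^(93/10) = 2.057e+11.
L_eq = 10·log₁₀(2.057e+11/110) = 92.72 dB.

93 dB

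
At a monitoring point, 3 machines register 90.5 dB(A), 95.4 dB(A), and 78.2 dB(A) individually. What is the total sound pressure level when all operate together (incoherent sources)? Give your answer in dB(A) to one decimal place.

96.7 dB(A)

Incoherent sources combine by intensity addition: L_total = 10·log₁₀(Σ 10^(L_i/10)).
Σ 10^(L/10) = 10^(90.5/10) + 10^(95.4/10) + 10^(78.2/10) = 4.655e+09.
L_total = 10·log₁₀(4.655e+09) = 96.68 dB(A).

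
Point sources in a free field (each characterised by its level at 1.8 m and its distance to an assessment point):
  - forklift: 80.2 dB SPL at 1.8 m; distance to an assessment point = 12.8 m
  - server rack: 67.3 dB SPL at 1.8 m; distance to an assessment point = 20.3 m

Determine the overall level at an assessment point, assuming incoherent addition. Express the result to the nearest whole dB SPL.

Apply inverse-square spreading to bring every level to the receiver, then sum 10^(L/10).
forklift: 80.2 − 20·log₁₀(12.8/1.8) = 80.2 − 17.04 = 63.16 dB SPL.
server rack: 67.3 − 20·log₁₀(20.3/1.8) = 67.3 − 21.04 = 46.26 dB SPL.
Σ 10^(L/10) = 2.113e+06 → L_total = 10·log₁₀(2.113e+06) = 63.25 dB SPL.

63 dB SPL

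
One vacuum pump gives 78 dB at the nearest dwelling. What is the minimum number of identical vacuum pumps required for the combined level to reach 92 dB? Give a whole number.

26

Need L₁ + 10·log₁₀ N ≥ 92, i.e. log₁₀ N ≥ 1.40.
N ≥ 10^(14.0/10) = 25.119, so N = 26.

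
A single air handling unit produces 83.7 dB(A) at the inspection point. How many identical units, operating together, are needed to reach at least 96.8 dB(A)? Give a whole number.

21

The shortfall is 96.8 − 83.7 = 13.1 dB, and N units add 10·log₁₀ N, so need 10·log₁₀ N ≥ 13.1.
N ≥ 10^(13.1/10) = 20.417, so N = 21.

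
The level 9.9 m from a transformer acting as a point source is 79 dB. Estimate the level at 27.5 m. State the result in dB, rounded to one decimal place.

70.1 dB

Point-source attenuation: ΔL = 20·log₁₀(r₂/r₁) = 20·log₁₀(27.5/9.9) = 8.874 dB.
L₂ = 79 − 20·log₁₀(27.5/9.9) = 79 − 8.874 = 70.13 dB.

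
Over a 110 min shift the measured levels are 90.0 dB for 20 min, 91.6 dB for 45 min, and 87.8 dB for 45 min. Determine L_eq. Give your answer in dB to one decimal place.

L_eq = 10·log₁₀[(1/T)·Σ tᵢ·10^(Lᵢ/10)] with T = 110 min.
Σ tᵢ·10^(Lᵢ/10) = 20·10^(90.0/10) + 45·10^(91.6/10) + 45·10^(87.8/10) = 1.122e+11.
L_eq = 10·log₁₀(1.122e+11/110) = 90.08 dB.

90.1 dB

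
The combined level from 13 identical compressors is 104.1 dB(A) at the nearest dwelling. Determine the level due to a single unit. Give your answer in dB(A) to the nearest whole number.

Dividing the total intensity by 13 lowers the level by 10·log₁₀ 13 = 11.139 dB: L₁ = 104.1 − 11.139.

93 dB(A)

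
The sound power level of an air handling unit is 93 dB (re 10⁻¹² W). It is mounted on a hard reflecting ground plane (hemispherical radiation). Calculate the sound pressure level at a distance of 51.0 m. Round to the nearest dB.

The power spreads over a hemisphere of area 2π·r², so L_p = L_w − 10·log₁₀(2π·r²).
2π·r² = 1.634e+04 m², 10·log₁₀ of that is 42.133 dB.
L_p = 93 − 42.133 = 50.87 dB.

51 dB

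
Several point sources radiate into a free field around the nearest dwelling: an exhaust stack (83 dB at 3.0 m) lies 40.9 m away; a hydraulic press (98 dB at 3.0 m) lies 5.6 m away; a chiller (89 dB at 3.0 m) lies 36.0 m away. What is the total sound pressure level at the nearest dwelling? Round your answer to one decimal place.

Propagate each source to the receiver with L = L_ref − 20·log₁₀(r/r_ref), then add intensities.
exhaust stack: 83 − 20·log₁₀(40.9/3.0) = 83 − 22.69 = 60.31 dB.
hydraulic press: 98 − 20·log₁₀(5.6/3.0) = 98 − 5.42 = 92.58 dB.
chiller: 89 − 20·log₁₀(36.0/3.0) = 89 − 21.58 = 67.42 dB.
Σ 10^(L/10) = 1.817e+09 → L_total = 10·log₁₀(1.817e+09) = 92.59 dB.

92.6 dB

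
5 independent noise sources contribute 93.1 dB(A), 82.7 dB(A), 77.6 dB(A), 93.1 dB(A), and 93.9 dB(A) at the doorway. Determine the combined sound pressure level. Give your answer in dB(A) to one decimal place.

For uncorrelated sources the intensities add, so convert each level to linear form, sum, and take 10·log₁₀ of the total.
Σ 10^(L/10) = 10^(93.1/10) + 10^(82.7/10) + 10^(77.6/10) + 10^(93.1/10) + 10^(93.9/10) = 6.782e+09.
L_total = 10·log₁₀(6.782e+09) = 98.31 dB(A).

98.3 dB(A)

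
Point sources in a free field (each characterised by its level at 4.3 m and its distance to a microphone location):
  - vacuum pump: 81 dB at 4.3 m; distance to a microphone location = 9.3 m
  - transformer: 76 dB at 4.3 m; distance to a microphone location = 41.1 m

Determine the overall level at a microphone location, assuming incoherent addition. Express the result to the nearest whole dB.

74 dB

Propagate each source to the receiver with L = L_ref − 20·log₁₀(r/r_ref), then add intensities.
vacuum pump: 81 − 20·log₁₀(9.3/4.3) = 81 − 6.70 = 74.30 dB.
transformer: 76 − 20·log₁₀(41.1/4.3) = 76 − 19.61 = 56.39 dB.
Σ 10^(L/10) = 2.735e+07 → L_total = 10·log₁₀(2.735e+07) = 74.37 dB.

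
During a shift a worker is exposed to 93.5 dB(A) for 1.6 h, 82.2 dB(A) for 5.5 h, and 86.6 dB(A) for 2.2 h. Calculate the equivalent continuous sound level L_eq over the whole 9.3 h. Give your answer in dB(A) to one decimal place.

L_eq = 10·log₁₀[(1/T)·Σ tᵢ·10^(Lᵢ/10)] with T = 9.3 h.
Σ tᵢ·10^(Lᵢ/10) = 1.6·10^(93.5/10) + 5.5·10^(82.2/10) + 2.2·10^(86.6/10) = 5.500e+09.
L_eq = 10·log₁₀(5.500e+09/9.3) = 87.72 dB(A).

87.7 dB(A)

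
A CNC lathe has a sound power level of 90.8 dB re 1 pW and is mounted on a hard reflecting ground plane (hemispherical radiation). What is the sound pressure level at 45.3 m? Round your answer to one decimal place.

The power spreads over a hemisphere of area 2π·r², so L_p = L_w − 10·log₁₀(2π·r²).
2π·r² = 1.289e+04 m², 10·log₁₀ of that is 41.104 dB.
L_p = 90.8 − 41.104 = 49.70 dB.

49.7 dB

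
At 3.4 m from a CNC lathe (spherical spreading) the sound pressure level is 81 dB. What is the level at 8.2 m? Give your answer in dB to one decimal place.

Spherical spreading from a point source gives a 20·log₁₀(r₂/r₁) drop.
L₂ = 81 − 20·log₁₀(8.2/3.4) = 81 − 7.647 = 73.35 dB.

73.4 dB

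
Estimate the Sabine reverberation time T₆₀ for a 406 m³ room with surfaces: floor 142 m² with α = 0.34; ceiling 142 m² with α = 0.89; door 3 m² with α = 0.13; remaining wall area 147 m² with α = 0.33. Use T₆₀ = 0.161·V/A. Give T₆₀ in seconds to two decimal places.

Total absorption A = 142·0.34 + 142·0.89 + 3·0.13 + 147·0.33 = 223.56 m² sabins.
T₆₀ = 0.161·V/A = 0.161·406/223.56 = 0.292 s.

0.29 s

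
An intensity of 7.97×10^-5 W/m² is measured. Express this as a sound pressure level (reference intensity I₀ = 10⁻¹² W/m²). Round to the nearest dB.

L = 10·log₁₀(I/I₀) = 10·log₁₀(7.97×10^-5/10⁻¹²) = 10·log₁₀(7.97×10^7).
L = 10·(0.9015 + 7) = 79.01 dB.

79 dB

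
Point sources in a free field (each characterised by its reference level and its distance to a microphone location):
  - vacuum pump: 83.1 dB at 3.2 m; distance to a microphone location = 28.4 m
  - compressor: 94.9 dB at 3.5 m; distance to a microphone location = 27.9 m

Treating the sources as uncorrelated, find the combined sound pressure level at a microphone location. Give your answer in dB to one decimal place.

77.1 dB

First find each source's level at the receiver (point-source: −20·log₁₀(r/r_ref)), then combine on an intensity basis.
vacuum pump: 83.1 − 20·log₁₀(28.4/3.2) = 83.1 − 18.96 = 64.14 dB.
compressor: 94.9 − 20·log₁₀(27.9/3.5) = 94.9 − 18.03 = 76.87 dB.
Σ 10^(L/10) = 5.122e+07 → L_total = 10·log₁₀(5.122e+07) = 77.09 dB.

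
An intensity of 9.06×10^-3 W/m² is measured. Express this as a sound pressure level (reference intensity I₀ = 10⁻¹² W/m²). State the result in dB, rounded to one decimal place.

L = 10·log₁₀(I/I₀) = 10·log₁₀(9.06×10^-3/10⁻¹²) = 10·log₁₀(9.06×10^9).
L = 10·(0.9571 + 9) = 99.57 dB.

99.6 dB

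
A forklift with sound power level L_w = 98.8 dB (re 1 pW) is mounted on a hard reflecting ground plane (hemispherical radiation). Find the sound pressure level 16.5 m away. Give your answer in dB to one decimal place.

66.5 dB

Free-field hemispherical radiation: L_p = L_w − 10·log₁₀(2π·r²), r = 16.5 m.
2π·r² = 1711 m², 10·log₁₀ of that is 32.331 dB.
L_p = 98.8 − 32.331 = 66.47 dB.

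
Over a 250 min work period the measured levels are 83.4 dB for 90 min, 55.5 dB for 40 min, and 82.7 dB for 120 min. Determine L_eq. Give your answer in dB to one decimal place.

The energy average is taken in the linear domain: L_eq = 10·log₁₀[(Σ tᵢ·10^(Lᵢ/10))/T], T = 250 min.
Σ tᵢ·10^(Lᵢ/10) = 90·10^(83.4/10) + 40·10^(55.5/10) + 120·10^(82.7/10) = 4.205e+10.
L_eq = 10·log₁₀(4.205e+10/250) = 82.26 dB.

82.3 dB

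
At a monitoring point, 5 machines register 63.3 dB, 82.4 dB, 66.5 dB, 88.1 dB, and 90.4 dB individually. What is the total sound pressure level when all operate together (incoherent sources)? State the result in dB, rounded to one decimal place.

For uncorrelated sources the intensities add, so convert each level to linear form, sum, and take 10·log₁₀ of the total.
Σ 10^(L/10) = 10^(63.3/10) + 10^(82.4/10) + 10^(66.5/10) + 10^(88.1/10) + 10^(90.4/10) = 1.923e+09.
L_total = 10·log₁₀(1.923e+09) = 92.84 dB.

92.8 dB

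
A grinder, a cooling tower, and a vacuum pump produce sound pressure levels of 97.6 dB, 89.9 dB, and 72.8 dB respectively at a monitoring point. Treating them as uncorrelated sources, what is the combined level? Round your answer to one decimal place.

98.3 dB

For uncorrelated sources the intensities add, so convert each level to linear form, sum, and take 10·log₁₀ of the total.
Σ 10^(L/10) = 10^(97.6/10) + 10^(89.9/10) + 10^(72.8/10) = 6.751e+09.
L_total = 10·log₁₀(6.751e+09) = 98.29 dB.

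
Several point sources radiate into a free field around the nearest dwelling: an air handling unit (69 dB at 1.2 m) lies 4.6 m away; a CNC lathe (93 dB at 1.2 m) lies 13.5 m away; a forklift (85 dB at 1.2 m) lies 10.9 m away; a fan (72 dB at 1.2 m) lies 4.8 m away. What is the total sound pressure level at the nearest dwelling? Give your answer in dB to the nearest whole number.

Propagate each source to the receiver with L = L_ref − 20·log₁₀(r/r_ref), then add intensities.
air handling unit: 69 − 20·log₁₀(4.6/1.2) = 69 − 11.67 = 57.33 dB.
CNC lathe: 93 − 20·log₁₀(13.5/1.2) = 93 − 21.02 = 71.98 dB.
forklift: 85 − 20·log₁₀(10.9/1.2) = 85 − 19.16 = 65.84 dB.
fan: 72 − 20·log₁₀(4.8/1.2) = 72 − 12.04 = 59.96 dB.
Σ 10^(L/10) = 2.113e+07 → L_total = 10·log₁₀(2.113e+07) = 73.25 dB.

73 dB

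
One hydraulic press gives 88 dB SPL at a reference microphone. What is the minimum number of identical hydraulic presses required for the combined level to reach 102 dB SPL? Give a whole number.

26

N identical sources give L₁ + 10·log₁₀ N, so require 10·log₁₀ N ≥ 102 − 88 = 14.0 dB.
N ≥ 10^(14.0/10) = 25.119, so N = 26.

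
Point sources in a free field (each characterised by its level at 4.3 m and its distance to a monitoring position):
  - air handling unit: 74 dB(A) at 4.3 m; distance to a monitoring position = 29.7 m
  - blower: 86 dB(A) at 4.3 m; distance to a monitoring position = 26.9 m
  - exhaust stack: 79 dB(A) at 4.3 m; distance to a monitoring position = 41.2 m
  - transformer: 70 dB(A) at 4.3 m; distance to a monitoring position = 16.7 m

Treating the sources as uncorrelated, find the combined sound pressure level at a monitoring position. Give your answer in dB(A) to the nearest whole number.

Apply inverse-square spreading to bring every level to the receiver, then sum 10^(L/10).
air handling unit: 74 − 20·log₁₀(29.7/4.3) = 74 − 16.79 = 57.21 dB(A).
blower: 86 − 20·log₁₀(26.9/4.3) = 86 − 15.93 = 70.07 dB(A).
exhaust stack: 79 − 20·log₁₀(41.2/4.3) = 79 − 19.63 = 59.37 dB(A).
transformer: 70 − 20·log₁₀(16.7/4.3) = 70 − 11.78 = 58.22 dB(A).
Σ 10^(L/10) = 1.223e+07 → L_total = 10·log₁₀(1.223e+07) = 70.87 dB(A).

71 dB(A)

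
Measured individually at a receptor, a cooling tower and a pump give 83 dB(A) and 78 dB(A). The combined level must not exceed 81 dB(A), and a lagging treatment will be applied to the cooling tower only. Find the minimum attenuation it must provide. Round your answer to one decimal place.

5.0 dB

Everything except the cooling tower sums to 10^(78/10) = 6.310e+07 in linear terms, 78.00 dB(A).
The limit corresponds to 10^(81/10) = 1.259e+08; subtracting the fixed part leaves 6.280e+07 for the cooling tower, i.e. 77.98 dB(A).
Required insertion loss = 83 − 77.98 = 5.02 dB.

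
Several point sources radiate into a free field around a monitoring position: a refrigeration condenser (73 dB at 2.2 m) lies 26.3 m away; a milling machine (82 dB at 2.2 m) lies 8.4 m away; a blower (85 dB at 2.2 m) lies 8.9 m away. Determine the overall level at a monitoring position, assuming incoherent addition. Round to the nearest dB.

75 dB

Apply inverse-square spreading to bring every level to the receiver, then sum 10^(L/10).
refrigeration condenser: 73 − 20·log₁₀(26.3/2.2) = 73 − 21.55 = 51.45 dB.
milling machine: 82 − 20·log₁₀(8.4/2.2) = 82 − 11.64 = 70.36 dB.
blower: 85 − 20·log₁₀(8.9/2.2) = 85 − 12.14 = 72.86 dB.
Σ 10^(L/10) = 3.033e+07 → L_total = 10·log₁₀(3.033e+07) = 74.82 dB.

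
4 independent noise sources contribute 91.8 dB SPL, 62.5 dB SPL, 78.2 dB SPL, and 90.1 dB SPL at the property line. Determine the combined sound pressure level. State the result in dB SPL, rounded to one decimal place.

Incoherent sources combine by intensity addition: L_total = 10·log₁₀(Σ 10^(L_i/10)).
Σ 10^(L/10) = 10^(91.8/10) + 10^(62.5/10) + 10^(78.2/10) + 10^(90.1/10) = 2.605e+09.
L_total = 10·log₁₀(2.605e+09) = 94.16 dB SPL.

94.2 dB SPL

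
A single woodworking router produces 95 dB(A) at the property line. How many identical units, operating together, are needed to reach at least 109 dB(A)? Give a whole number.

26

Need L₁ + 10·log₁₀ N ≥ 109, i.e. log₁₀ N ≥ 1.40.
N ≥ 10^(14.0/10) = 25.119, so N = 26.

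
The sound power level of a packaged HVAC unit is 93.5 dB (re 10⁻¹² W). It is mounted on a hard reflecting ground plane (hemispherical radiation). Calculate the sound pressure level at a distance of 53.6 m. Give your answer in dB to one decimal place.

50.9 dB

Free-field hemispherical radiation: L_p = L_w − 10·log₁₀(2π·r²), r = 53.6 m.
2π·r² = 1.805e+04 m², 10·log₁₀ of that is 42.565 dB.
L_p = 93.5 − 42.565 = 50.93 dB.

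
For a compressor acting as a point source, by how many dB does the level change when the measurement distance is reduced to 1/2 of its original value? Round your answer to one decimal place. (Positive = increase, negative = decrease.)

+6.0 dB

Point-source spreading: ΔL = −20·log₁₀(r₂/r₁).
ΔL = −20·log₁₀(0.5) = +6.02 dB.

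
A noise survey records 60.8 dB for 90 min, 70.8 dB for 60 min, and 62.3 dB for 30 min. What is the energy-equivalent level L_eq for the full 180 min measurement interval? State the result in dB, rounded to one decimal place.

L_eq = 10·log₁₀[(1/T)·Σ tᵢ·10^(Lᵢ/10)] with T = 180 min.
Σ tᵢ·10^(Lᵢ/10) = 90·10^(60.8/10) + 60·10^(70.8/10) + 30·10^(62.3/10) = 8.805e+08.
L_eq = 10·log₁₀(8.805e+08/180) = 66.89 dB.

66.9 dB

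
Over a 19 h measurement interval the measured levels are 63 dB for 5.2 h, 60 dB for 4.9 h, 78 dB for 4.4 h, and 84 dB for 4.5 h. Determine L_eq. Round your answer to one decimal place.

The energy average is taken in the linear domain: L_eq = 10·log₁₀[(Σ tᵢ·10^(Lᵢ/10))/T], T = 19 h.
Σ tᵢ·10^(Lᵢ/10) = 5.2·10^(63/10) + 4.9·10^(60/10) + 4.4·10^(78/10) + 4.5·10^(84/10) = 1.423e+09.
L_eq = 10·log₁₀(1.423e+09/19) = 78.75 dB.

78.7 dB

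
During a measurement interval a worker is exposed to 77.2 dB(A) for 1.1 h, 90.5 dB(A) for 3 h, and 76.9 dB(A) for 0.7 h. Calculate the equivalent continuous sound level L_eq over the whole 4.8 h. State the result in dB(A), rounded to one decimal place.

88.6 dB(A)

L_eq = 10·log₁₀[(1/T)·Σ tᵢ·10^(Lᵢ/10)] with T = 4.8 h.
Σ tᵢ·10^(Lᵢ/10) = 1.1·10^(77.2/10) + 3·10^(90.5/10) + 0.7·10^(76.9/10) = 3.458e+09.
L_eq = 10·log₁₀(3.458e+09/4.8) = 88.58 dB(A).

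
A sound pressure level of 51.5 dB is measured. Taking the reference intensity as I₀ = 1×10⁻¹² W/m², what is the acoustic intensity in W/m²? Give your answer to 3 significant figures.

I = I₀·10^(L/10) = 10⁻¹² × 10^(51.5/10) = 10^(-6.850).

1.41e-07 W/m²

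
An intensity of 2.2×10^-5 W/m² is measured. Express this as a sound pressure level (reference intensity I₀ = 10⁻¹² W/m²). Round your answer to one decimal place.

73.4 dB

I/I₀ = 2.2×10^-5/10⁻¹² = 2.2×10^7, and L = 10·log₁₀(I/I₀).
L = 10·(0.3424 + 7) = 73.42 dB.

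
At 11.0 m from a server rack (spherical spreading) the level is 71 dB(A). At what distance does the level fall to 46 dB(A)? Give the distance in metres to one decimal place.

195.6 m

The 25.0 dB drop corresponds to a distance ratio of 10^(25.0/20) for a point source.
r₂ = 11.0·10^((71−46)/20) = 11.0·10^(25.0/20) = 195.61 m.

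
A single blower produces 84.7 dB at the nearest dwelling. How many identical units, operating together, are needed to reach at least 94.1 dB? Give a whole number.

N identical sources give L₁ + 10·log₁₀ N, so require 10·log₁₀ N ≥ 94.1 − 84.7 = 9.4 dB.
N ≥ 10^(9.4/10) = 8.710, so N = 9.

9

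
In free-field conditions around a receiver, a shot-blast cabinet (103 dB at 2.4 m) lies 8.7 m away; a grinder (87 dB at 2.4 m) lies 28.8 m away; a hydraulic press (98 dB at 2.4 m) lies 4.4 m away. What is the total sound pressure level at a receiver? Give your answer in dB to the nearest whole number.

Propagate each source to the receiver with L = L_ref − 20·log₁₀(r/r_ref), then add intensities.
shot-blast cabinet: 103 − 20·log₁₀(8.7/2.4) = 103 − 11.19 = 91.81 dB.
grinder: 87 − 20·log₁₀(28.8/2.4) = 87 − 21.58 = 65.42 dB.
hydraulic press: 98 − 20·log₁₀(4.4/2.4) = 98 − 5.26 = 92.74 dB.
Σ 10^(L/10) = 3.399e+09 → L_total = 10·log₁₀(3.399e+09) = 95.31 dB.

95 dB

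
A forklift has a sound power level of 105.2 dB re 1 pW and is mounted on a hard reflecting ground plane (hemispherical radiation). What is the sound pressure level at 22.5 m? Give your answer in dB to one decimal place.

70.2 dB

Free-field hemispherical radiation: L_p = L_w − 10·log₁₀(2π·r²), r = 22.5 m.
2π·r² = 3181 m², 10·log₁₀ of that is 35.025 dB.
L_p = 105.2 − 35.025 = 70.17 dB.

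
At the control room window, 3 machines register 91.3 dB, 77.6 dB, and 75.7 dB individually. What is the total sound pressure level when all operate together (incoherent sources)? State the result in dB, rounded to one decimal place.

Incoherent sources combine by intensity addition: L_total = 10·log₁₀(Σ 10^(L_i/10)).
Σ 10^(L/10) = 10^(91.3/10) + 10^(77.6/10) + 10^(75.7/10) = 1.444e+09.
L_total = 10·log₁₀(1.444e+09) = 91.59 dB.

91.6 dB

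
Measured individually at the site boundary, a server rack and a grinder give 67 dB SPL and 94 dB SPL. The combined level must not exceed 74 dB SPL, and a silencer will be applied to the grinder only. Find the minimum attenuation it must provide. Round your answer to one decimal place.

Everything except the grinder sums to 10^(67/10) = 5.012e+06 in linear terms, 67.00 dB SPL.
To meet 74 dB SPL overall, the treated grinder may contribute at most 10^(74/10) − 5.012e+06 = 2.011e+07, i.e. 73.03 dB SPL.
Required insertion loss = 94 − 73.03 = 20.97 dB.

21.0 dB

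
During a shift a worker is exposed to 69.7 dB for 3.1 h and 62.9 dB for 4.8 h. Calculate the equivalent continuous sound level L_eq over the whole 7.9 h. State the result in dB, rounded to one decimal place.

66.9 dB

Weight each interval's intensity by its duration and average over T = 7.9 h:
Σ tᵢ·10^(Lᵢ/10) = 3.1·10^(69.7/10) + 4.8·10^(62.9/10) = 3.829e+07.
L_eq = 10·log₁₀(3.829e+07/7.9) = 66.85 dB.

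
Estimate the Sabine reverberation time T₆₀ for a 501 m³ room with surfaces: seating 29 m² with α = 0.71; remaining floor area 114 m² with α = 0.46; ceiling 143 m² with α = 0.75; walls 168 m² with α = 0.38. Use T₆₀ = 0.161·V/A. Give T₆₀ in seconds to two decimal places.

0.33 s

Total absorption A = 29·0.71 + 114·0.46 + 143·0.75 + 168·0.38 = 244.12 m² sabins.
T₆₀ = 0.161 × 501 / 244.12 = 0.330 s.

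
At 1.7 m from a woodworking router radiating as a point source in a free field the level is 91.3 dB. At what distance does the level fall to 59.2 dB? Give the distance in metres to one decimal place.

68.5 m

For a point source L₁ − L₂ = 20·log₁₀(r₂/r₁), so r₂ = r₁·10^((L₁−L₂)/20).
r₂ = 1.7·10^((91.3−59.2)/20) = 1.7·10^(32.1/20) = 68.46 m.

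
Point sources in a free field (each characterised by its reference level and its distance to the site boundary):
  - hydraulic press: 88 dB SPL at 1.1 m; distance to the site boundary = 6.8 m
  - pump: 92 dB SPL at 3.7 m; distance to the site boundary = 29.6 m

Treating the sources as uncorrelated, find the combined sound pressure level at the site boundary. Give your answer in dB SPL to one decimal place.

76.2 dB SPL

Propagate each source to the receiver with L = L_ref − 20·log₁₀(r/r_ref), then add intensities.
hydraulic press: 88 − 20·log₁₀(6.8/1.1) = 88 − 15.82 = 72.18 dB SPL.
pump: 92 − 20·log₁₀(29.6/3.7) = 92 − 18.06 = 73.94 dB SPL.
Σ 10^(L/10) = 4.127e+07 → L_total = 10·log₁₀(4.127e+07) = 76.16 dB SPL.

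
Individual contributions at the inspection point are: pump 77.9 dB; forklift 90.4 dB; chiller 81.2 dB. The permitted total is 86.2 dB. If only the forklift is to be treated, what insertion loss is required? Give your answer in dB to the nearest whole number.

Everything except the forklift sums to 10^(77.9/10) + 10^(81.2/10) = 1.935e+08 in linear terms, 82.87 dB.
The limit corresponds to 10^(86.2/10) = 4.169e+08; subtracting the fixed part leaves 2.234e+08 for the forklift, i.e. 83.49 dB.
So the forklift must be reduced from 90.4 to 83.49 dB: IL = 6.91 dB.

7 dB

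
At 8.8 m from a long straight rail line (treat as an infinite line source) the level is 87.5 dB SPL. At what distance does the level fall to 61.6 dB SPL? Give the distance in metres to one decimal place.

3423.6 m

Line-source spreading drops the level by 10·log₁₀(r₂/r₁); inverting, r₂/r₁ = 10^(ΔL/10).
r₂ = 8.8·10^((87.5−61.6)/10) = 8.8·10^(25.9/10) = 3423.60 m.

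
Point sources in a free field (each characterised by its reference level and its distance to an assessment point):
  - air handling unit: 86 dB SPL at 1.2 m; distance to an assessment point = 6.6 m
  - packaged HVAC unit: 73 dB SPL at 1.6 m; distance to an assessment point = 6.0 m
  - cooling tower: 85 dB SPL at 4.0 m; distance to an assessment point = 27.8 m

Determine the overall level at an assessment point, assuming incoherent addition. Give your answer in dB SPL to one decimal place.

73.2 dB SPL

Propagate each source to the receiver with L = L_ref − 20·log₁₀(r/r_ref), then add intensities.
air handling unit: 86 − 20·log₁₀(6.6/1.2) = 86 − 14.81 = 71.19 dB SPL.
packaged HVAC unit: 73 − 20·log₁₀(6.0/1.6) = 73 − 11.48 = 61.52 dB SPL.
cooling tower: 85 − 20·log₁₀(27.8/4.0) = 85 − 16.84 = 68.16 dB SPL.
Σ 10^(L/10) = 2.113e+07 → L_total = 10·log₁₀(2.113e+07) = 73.25 dB SPL.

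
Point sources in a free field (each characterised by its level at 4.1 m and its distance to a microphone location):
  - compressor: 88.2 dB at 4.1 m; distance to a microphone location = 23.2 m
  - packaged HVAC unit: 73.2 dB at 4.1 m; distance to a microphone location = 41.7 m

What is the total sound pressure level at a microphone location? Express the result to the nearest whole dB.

73 dB

Propagate each source to the receiver with L = L_ref − 20·log₁₀(r/r_ref), then add intensities.
compressor: 88.2 − 20·log₁₀(23.2/4.1) = 88.2 − 15.05 = 73.15 dB.
packaged HVAC unit: 73.2 − 20·log₁₀(41.7/4.1) = 73.2 − 20.15 = 53.05 dB.
Σ 10^(L/10) = 2.084e+07 → L_total = 10·log₁₀(2.084e+07) = 73.19 dB.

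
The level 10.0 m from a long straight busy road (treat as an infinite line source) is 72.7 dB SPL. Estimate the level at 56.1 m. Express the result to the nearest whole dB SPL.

Line-source attenuation: ΔL = 10·log₁₀(r₂/r₁) = 10·log₁₀(56.1/10.0) = 7.490 dB.
L₂ = 72.7 − 10·log₁₀(56.1/10.0) = 72.7 − 7.490 = 65.21 dB SPL.

65 dB SPL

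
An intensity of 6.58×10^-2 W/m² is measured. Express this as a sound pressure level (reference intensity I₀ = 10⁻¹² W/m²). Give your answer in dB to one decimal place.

I/I₀ = 6.58×10^-2/10⁻¹² = 6.58×10^10, and L = 10·log₁₀(I/I₀).
L = 10·(0.8182 + 10) = 108.18 dB.

108.2 dB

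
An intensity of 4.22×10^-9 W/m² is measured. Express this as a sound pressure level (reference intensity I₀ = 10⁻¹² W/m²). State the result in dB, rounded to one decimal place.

I/I₀ = 4.22×10^-9/10⁻¹² = 4.22×10^3, and L = 10·log₁₀(I/I₀).
L = 10·(0.6253 + 3) = 36.25 dB.

36.3 dB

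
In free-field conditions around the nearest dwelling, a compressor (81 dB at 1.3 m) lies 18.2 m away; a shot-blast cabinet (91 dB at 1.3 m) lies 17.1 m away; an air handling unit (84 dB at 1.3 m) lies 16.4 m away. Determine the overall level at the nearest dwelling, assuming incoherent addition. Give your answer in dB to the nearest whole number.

Propagate each source to the receiver with L = L_ref − 20·log₁₀(r/r_ref), then add intensities.
compressor: 81 − 20·log₁₀(18.2/1.3) = 81 − 22.92 = 58.08 dB.
shot-blast cabinet: 91 − 20·log₁₀(17.1/1.3) = 91 − 22.38 = 68.62 dB.
air handling unit: 84 − 20·log₁₀(16.4/1.3) = 84 − 22.02 = 61.98 dB.
Σ 10^(L/10) = 9.497e+06 → L_total = 10·log₁₀(9.497e+06) = 69.78 dB.

70 dB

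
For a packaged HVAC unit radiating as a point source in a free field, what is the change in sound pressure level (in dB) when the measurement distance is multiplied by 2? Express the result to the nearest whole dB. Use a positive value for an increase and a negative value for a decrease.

-6 dB

With spherical spreading the level changes by −20·log₁₀(r₂/r₁).
ΔL = −20·log₁₀(2) = -6.02 dB.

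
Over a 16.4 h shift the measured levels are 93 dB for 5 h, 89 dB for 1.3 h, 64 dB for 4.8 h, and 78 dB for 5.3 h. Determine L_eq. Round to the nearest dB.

The energy average is taken in the linear domain: L_eq = 10·log₁₀[(Σ tᵢ·10^(Lᵢ/10))/T], T = 16.4 h.
Σ tᵢ·10^(Lᵢ/10) = 5·10^(93/10) + 1.3·10^(89/10) + 4.8·10^(64/10) + 5.3·10^(78/10) = 1.136e+10.
L_eq = 10·log₁₀(1.136e+10/16.4) = 88.40 dB.

88 dB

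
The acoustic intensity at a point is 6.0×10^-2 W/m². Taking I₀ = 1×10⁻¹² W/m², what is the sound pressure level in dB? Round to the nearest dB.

108 dB

I/I₀ = 6.0×10^-2/10⁻¹² = 6.0×10^10, and L = 10·log₁₀(I/I₀).
L = 10·(0.7782 + 10) = 107.78 dB.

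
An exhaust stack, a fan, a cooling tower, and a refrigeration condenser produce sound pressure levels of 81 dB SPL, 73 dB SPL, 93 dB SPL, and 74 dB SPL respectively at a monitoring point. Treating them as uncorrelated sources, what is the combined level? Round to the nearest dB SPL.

For uncorrelated sources the intensities add, so convert each level to linear form, sum, and take 10·log₁₀ of the total.
Σ 10^(L/10) = 10^(81/10) + 10^(73/10) + 10^(93/10) + 10^(74/10) = 2.166e+09.
L_total = 10·log₁₀(2.166e+09) = 93.36 dB SPL.

93 dB SPL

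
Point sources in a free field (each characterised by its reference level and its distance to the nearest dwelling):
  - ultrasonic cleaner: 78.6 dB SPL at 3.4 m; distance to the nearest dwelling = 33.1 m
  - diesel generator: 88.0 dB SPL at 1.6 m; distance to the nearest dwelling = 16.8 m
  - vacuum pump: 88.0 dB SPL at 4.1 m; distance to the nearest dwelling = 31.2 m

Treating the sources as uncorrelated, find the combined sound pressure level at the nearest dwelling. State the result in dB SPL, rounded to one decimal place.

First find each source's level at the receiver (point-source: −20·log₁₀(r/r_ref)), then combine on an intensity basis.
ultrasonic cleaner: 78.6 − 20·log₁₀(33.1/3.4) = 78.6 − 19.77 = 58.83 dB SPL.
diesel generator: 88.0 − 20·log₁₀(16.8/1.6) = 88.0 − 20.42 = 67.58 dB SPL.
vacuum pump: 88.0 − 20·log₁₀(31.2/4.1) = 88.0 − 17.63 = 70.37 dB SPL.
Σ 10^(L/10) = 1.738e+07 → L_total = 10·log₁₀(1.738e+07) = 72.40 dB SPL.

72.4 dB SPL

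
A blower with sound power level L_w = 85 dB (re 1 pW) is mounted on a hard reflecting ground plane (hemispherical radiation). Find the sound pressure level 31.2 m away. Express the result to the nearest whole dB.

L_p = L_w − 10·log₁₀(2π·r²) with r = 31.2 m.
2π·r² = 6116 m², 10·log₁₀ of that is 37.865 dB.
L_p = 85 − 37.865 = 47.14 dB.

47 dB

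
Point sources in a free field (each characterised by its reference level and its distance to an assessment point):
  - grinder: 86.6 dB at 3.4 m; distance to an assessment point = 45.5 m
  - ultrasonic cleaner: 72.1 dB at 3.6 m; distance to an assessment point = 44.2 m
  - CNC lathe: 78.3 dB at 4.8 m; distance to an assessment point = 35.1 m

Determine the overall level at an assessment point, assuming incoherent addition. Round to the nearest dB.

First find each source's level at the receiver (point-source: −20·log₁₀(r/r_ref)), then combine on an intensity basis.
grinder: 86.6 − 20·log₁₀(45.5/3.4) = 86.6 − 22.53 = 64.07 dB.
ultrasonic cleaner: 72.1 − 20·log₁₀(44.2/3.6) = 72.1 − 21.78 = 50.32 dB.
CNC lathe: 78.3 − 20·log₁₀(35.1/4.8) = 78.3 − 17.28 = 61.02 dB.
Σ 10^(L/10) = 3.924e+06 → L_total = 10·log₁₀(3.924e+06) = 65.94 dB.

66 dB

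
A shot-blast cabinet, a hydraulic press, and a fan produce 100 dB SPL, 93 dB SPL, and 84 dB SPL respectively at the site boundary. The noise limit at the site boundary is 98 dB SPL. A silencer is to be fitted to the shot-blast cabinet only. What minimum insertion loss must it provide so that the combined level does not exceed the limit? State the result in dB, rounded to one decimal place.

Fixed contribution from the other sources: Σ 10^(L/10) = 10^(93/10) + 10^(84/10) = 2.246e+09 (93.51 dB SPL).
The limit corresponds to 10^(98/10) = 6.310e+09; subtracting the fixed part leaves 4.063e+09 for the shot-blast cabinet, i.e. 96.09 dB SPL.
Required insertion loss = 100 − 96.09 = 3.91 dB.

3.9 dB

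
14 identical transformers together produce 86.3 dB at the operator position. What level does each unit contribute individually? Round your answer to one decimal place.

74.8 dB

Dividing the total intensity by 14 lowers the level by 10·log₁₀ 14 = 11.461 dB: L₁ = 86.3 − 11.461.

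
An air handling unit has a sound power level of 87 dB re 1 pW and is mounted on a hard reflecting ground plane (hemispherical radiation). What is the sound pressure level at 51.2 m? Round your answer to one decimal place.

44.8 dB

The power spreads over a hemisphere of area 2π·r², so L_p = L_w − 10·log₁₀(2π·r²).
2π·r² = 1.647e+04 m², 10·log₁₀ of that is 42.167 dB.
L_p = 87 − 42.167 = 44.83 dB.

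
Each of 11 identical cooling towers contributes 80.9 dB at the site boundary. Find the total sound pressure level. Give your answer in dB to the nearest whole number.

L_total = L₁ + 10·log₁₀ N for N identical incoherent sources.
L_total = 80.9 + 10·log₁₀(11) = 80.9 + 10.414 = 91.31 dB.

91 dB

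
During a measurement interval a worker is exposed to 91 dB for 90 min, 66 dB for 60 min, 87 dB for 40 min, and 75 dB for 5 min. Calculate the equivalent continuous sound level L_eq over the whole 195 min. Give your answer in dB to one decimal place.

L_eq = 10·log₁₀[(1/T)·Σ tᵢ·10^(Lᵢ/10)] with T = 195 min.
Σ tᵢ·10^(Lᵢ/10) = 90·10^(91/10) + 60·10^(66/10) + 40·10^(87/10) + 5·10^(75/10) = 1.337e+11.
L_eq = 10·log₁₀(1.337e+11/195) = 88.36 dB.

88.4 dB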